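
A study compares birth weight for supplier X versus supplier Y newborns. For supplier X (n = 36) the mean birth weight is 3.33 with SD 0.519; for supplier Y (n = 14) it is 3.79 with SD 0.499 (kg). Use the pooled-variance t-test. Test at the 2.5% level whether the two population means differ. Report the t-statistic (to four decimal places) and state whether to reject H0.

Let group 1 = supplier X, group 2 = supplier Y. H0: μ_1 = μ_2; H1: μ_1 ≠ μ_2 (two-sample pooled-variance t-test, two-sided).
s_p² = [(36−1)·0.519² + (14−1)·0.499²]/(36+14−2) = 0.263847
t = (3.33 − 3.79)/√[0.263847·(1/36 + 1/14)] = -2.8432
df = n₁ + n₂ − 2 = 48
Two-sided p-value ≈ 0.0065
Since p ≈ 0.0065 < α = 0.025, reject H0; the evidence is statistically significant.

t = -2.8432; reject H0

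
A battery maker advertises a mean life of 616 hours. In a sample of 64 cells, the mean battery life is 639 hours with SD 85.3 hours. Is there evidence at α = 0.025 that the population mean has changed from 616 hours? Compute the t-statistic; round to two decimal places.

H0: μ = 616; H1: μ ≠ 616 (one-sample t-test, two-sided).
t = (x̄ − μ₀)/(s/√n) = (639 − 616)/(85.3/√64) = 2.16
df = n − 1 = 63
Two-sided p-value ≈ 0.035
Since p ≈ 0.035 > α = 0.025, fail to reject H0; the data do not provide sufficient evidence against H0.

2.16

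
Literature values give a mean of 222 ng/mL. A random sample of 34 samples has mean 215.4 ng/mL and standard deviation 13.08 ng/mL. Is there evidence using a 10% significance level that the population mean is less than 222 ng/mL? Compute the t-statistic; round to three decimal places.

H0: μ = 222; H1: μ < 222 (one-sample t-test, left-tailed).
t = (x̄ − μ₀)/(s/√n) = (215.4 − 222)/(13.08/√34) = -2.942
df = n − 1 = 33
p-value = P(T ≤ -2.942) ≈ 0.0030
Since p ≈ 0.0030 < α = 0.1, reject H0; the evidence is statistically significant.

-2.942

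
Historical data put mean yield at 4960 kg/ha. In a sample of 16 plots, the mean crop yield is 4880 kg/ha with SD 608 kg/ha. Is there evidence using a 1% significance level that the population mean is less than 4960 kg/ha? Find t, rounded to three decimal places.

H0: μ = 4960; H1: μ < 4960 (one-sample t-test, left-tailed).
t = (x̄ − μ₀)/(s/√n) = (4880 − 4960)/(608/√16) = -0.526
df = n − 1 = 15
p-value = P(T ≤ -0.526) ≈ 0.3032
Since p ≈ 0.3032 > α = 0.01, fail to reject H0; the evidence is not statistically significant.

-0.526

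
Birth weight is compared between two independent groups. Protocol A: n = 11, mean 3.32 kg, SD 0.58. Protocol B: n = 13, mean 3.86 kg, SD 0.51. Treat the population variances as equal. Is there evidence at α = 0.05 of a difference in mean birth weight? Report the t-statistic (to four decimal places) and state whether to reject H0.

t = -2.4278; reject H0

Let group 1 = protocol A, group 2 = protocol B. H0: μ_1 = μ_2; H1: μ_1 ≠ μ_2 (two-sample pooled-variance t-test, two-sided).
s_p² = [(11−1)·0.58² + (13−1)·0.51²]/(11+13−2) = 0.294782
t = (3.32 − 3.86)/√[0.294782·(1/11 + 1/13)] = -2.4278
df = n₁ + n₂ − 2 = 22
Two-sided p-value ≈ 0.0238
Since p ≈ 0.0238 < α = 0.05, reject H0; the data support H1.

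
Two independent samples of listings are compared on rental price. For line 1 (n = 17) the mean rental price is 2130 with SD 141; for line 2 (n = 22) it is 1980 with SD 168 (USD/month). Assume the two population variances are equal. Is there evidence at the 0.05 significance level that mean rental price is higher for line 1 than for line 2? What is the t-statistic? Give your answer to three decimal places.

2.961

Let group 1 = line 1, group 2 = line 2. H0: μ_1 = μ_2; H1: μ_1 > μ_2 (two-sample pooled-variance t-test, right-tailed).
s_p² = [(17−1)·141² + (22−1)·168²]/(17+22−2) = 24616.2
t = (2130 − 1980)/√[24616.2·(1/17 + 1/22)] = 2.961
df = n₁ + n₂ − 2 = 37
p-value = P(T ≥ 2.961) ≈ 0.003
Since p ≈ 0.003 < α = 0.05, reject H0; the evidence is statistically significant.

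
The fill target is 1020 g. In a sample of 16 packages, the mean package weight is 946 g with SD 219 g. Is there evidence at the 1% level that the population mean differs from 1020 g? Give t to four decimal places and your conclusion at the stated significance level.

H0: μ = 1020; H1: μ ≠ 1020 (one-sample t-test, two-sided).
t = (x̄ − μ₀)/(s/√n) = (946 − 1020)/(219/√16) = -1.3516
df = n − 1 = 15
Two-sided p-value ≈ 0.1965
Since p ≈ 0.1965 > α = 0.01, fail to reject H0; the evidence is not statistically significant.

t = -1.3516; fail to reject H0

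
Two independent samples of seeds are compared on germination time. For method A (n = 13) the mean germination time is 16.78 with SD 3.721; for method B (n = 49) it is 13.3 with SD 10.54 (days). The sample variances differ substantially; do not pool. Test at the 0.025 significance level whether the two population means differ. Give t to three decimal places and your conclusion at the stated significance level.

t = 1.906; fail to reject H0

Let group 1 = method A, group 2 = method B. H0: μ_1 = μ_2; H1: μ_1 ≠ μ_2 (Welch's two-sample t-test, two-sided).
t = (x̄_1 − x̄_2)/√(s_1²/n_1 + s_2²/n_2) = (16.78 − 13.3)/√(3.721²/13 + 10.54²/49) = 1.906
Welch–Satterthwaite df ≈ 55.07
Two-sided p-value ≈ 0.0618
Since p ≈ 0.0618 > α = 0.025, fail to reject H0; the data do not provide sufficient evidence against H0.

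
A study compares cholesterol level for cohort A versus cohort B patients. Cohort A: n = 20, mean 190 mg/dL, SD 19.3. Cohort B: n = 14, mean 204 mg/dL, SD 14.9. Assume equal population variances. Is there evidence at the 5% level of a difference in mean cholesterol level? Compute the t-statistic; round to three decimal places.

-2.277

Let group 1 = cohort A, group 2 = cohort B. H0: μ_1 = μ_2; H1: μ_1 ≠ μ_2 (two-sample pooled-variance t-test, two-sided).
s_p² = [(20−1)·19.3² + (14−1)·14.9²]/(20+14−2) = 311.358
t = (190 − 204)/√[311.358·(1/20 + 1/14)] = -2.277
df = n₁ + n₂ − 2 = 32
Two-sided p-value ≈ 0.0296
Since p ≈ 0.0296 < α = 0.05, reject H0; the data support H1.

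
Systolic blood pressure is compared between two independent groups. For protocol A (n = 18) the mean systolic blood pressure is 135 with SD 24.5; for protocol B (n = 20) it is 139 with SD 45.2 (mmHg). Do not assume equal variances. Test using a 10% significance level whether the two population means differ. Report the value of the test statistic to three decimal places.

-0.344

Let group 1 = protocol A, group 2 = protocol B. H0: μ_1 = μ_2; H1: μ_1 ≠ μ_2 (Welch's two-sample t-test, two-sided).
t = (x̄_1 − x̄_2)/√(s_1²/n_1 + s_2²/n_2) = (135 − 139)/√(24.5²/18 + 45.2²/20) = -0.344
Welch–Satterthwaite df ≈ 29.87
Two-sided p-value ≈ 0.7335
Since p ≈ 0.7335 > α = 0.1, fail to reject H0; the data do not provide sufficient evidence against H0.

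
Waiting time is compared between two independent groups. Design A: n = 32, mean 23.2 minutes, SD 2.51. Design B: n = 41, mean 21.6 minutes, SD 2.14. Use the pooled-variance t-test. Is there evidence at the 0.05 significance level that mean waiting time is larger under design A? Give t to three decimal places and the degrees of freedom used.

Let group 1 = design A, group 2 = design B. H0: μ_1 = μ_2; H1: μ_1 > μ_2 (two-sample pooled-variance t-test, right-tailed).
s_p² = [(32−1)·2.51² + (41−1)·2.14²]/(32+41−2) = 5.3308
t = (23.2 − 21.6)/√[5.3308·(1/32 + 1/41)] = 2.938
df = n₁ + n₂ − 2 = 71
p-value = P(T ≥ 2.938) ≈ 0.0022
Since p ≈ 0.0022 < α = 0.05, reject H0; the evidence is statistically significant.

t = 2.938, df = 71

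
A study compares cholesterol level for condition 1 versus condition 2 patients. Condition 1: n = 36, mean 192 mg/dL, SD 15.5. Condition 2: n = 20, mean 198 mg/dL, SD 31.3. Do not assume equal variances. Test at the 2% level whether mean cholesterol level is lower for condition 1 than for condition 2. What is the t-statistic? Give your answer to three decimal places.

-0.804

Let group 1 = condition 1, group 2 = condition 2. H0: μ_1 = μ_2; H1: μ_1 < μ_2 (Welch's two-sample t-test, left-tailed).
t = (x̄_1 − x̄_2)/√(s_1²/n_1 + s_2²/n_2) = (192 − 198)/√(15.5²/36 + 31.3²/20) = -0.804
Welch–Satterthwaite df ≈ 24.29
p-value = P(T ≤ -0.804) ≈ 0.215
Since p ≈ 0.215 > α = 0.02, fail to reject H0; the evidence is not statistically significant.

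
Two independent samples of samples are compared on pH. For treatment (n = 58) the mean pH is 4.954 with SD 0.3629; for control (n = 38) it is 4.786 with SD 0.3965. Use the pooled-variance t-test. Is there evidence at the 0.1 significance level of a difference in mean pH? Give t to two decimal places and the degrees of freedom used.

t = 2.14, df = 94

Let group 1 = treatment, group 2 = control. H0: μ_1 = μ_2; H1: μ_1 ≠ μ_2 (two-sample pooled-variance t-test, two-sided).
s_p² = [(58−1)·0.3629² + (38−1)·0.3965²]/(58+38−2) = 0.14174
t = (4.954 − 4.786)/√[0.14174·(1/58 + 1/38)] = 2.14
df = n₁ + n₂ − 2 = 94
Two-sided p-value ≈ 0.035
Since p ≈ 0.035 < α = 0.1, reject H0; the data support H1.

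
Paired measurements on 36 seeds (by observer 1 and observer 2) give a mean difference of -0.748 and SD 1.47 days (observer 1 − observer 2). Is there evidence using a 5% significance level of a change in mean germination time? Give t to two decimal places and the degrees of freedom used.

t = -3.05, df = 35

H0: μ_d = 0; H1: μ_d ≠ 0 (paired t-test on the differences, two-sided).
t = d̄/(s_d/√n) = -0.748/(1.47/√36) = -3.05
df = n − 1 = 35
Two-sided p-value ≈ 0.0043
Since p ≈ 0.0043 < α = 0.05, reject H0; the evidence is statistically significant.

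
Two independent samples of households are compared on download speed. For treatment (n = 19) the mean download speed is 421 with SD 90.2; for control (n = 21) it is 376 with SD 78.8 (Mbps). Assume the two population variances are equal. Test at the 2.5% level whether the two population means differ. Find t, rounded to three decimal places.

1.684

Let group 1 = treatment, group 2 = control. H0: μ_1 = μ_2; H1: μ_1 ≠ μ_2 (two-sample pooled-variance t-test, two-sided).
s_p² = [(19−1)·90.2² + (21−1)·78.8²]/(19+21−2) = 7122.04
t = (421 − 376)/√[7122.04·(1/19 + 1/21)] = 1.684
df = n₁ + n₂ − 2 = 38
Two-sided p-value ≈ 0.100
Since p ≈ 0.100 > α = 0.025, fail to reject H0; the evidence is not statistically significant.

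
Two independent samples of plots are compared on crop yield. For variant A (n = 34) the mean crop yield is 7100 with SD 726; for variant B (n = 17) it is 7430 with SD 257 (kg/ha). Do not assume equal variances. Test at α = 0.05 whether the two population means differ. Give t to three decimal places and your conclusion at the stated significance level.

Let group 1 = variant A, group 2 = variant B. H0: μ_1 = μ_2; H1: μ_1 ≠ μ_2 (Welch's two-sample t-test, two-sided).
t = (x̄_1 − x̄_2)/√(s_1²/n_1 + s_2²/n_2) = (7100 − 7430)/√(726²/34 + 257²/17) = -2.370
Welch–Satterthwaite df ≈ 45.69
Two-sided p-value ≈ 0.022
Since p ≈ 0.022 < α = 0.05, reject H0; the evidence is statistically significant.

t = -2.370; reject H0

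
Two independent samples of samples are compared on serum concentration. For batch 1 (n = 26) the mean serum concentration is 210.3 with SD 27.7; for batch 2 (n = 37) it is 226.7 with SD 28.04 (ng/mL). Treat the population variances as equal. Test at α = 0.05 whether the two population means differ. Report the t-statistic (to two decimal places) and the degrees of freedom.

Let group 1 = batch 1, group 2 = batch 2. H0: μ_1 = μ_2; H1: μ_1 ≠ μ_2 (two-sample pooled-variance t-test, two-sided).
s_p² = [(26−1)·27.7² + (37−1)·28.04²]/(26+37−2) = 778.475
t = (210.3 − 226.7)/√[778.475·(1/26 + 1/37)] = -2.30
df = n₁ + n₂ − 2 = 61
Two-sided p-value ≈ 0.0251
Since p ≈ 0.0251 < α = 0.05, reject H0; the evidence is statistically significant.

t = -2.30, df = 61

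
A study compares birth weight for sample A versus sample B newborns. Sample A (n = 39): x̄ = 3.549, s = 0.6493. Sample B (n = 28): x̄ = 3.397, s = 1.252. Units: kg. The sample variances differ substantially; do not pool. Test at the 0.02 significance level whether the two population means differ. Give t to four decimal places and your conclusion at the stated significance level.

Let group 1 = sample A, group 2 = sample B. H0: μ_1 = μ_2; H1: μ_1 ≠ μ_2 (Welch's two-sample t-test, two-sided).
t = (x̄_1 − x̄_2)/√(s_1²/n_1 + s_2²/n_2) = (3.549 − 3.397)/√(0.6493²/39 + 1.252²/28) = 0.5881
Welch–Satterthwaite df ≈ 37.44
Two-sided p-value ≈ 0.560
Since p ≈ 0.560 > α = 0.02, fail to reject H0; the evidence is not statistically significant.

t = 0.5881; fail to reject H0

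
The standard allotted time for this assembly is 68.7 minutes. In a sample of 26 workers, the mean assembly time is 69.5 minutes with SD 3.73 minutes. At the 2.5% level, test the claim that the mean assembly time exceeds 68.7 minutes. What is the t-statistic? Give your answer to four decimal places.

H0: μ = 68.7; H1: μ > 68.7 (one-sample t-test, right-tailed).
t = (x̄ − μ₀)/(s/√n) = (69.5 − 68.7)/(3.73/√26) = 1.0936
df = n − 1 = 25
p-value = P(T ≥ 1.0936) ≈ 0.1423
Since p ≈ 0.1423 > α = 0.025, fail to reject H0; the evidence is not statistically significant.

1.0936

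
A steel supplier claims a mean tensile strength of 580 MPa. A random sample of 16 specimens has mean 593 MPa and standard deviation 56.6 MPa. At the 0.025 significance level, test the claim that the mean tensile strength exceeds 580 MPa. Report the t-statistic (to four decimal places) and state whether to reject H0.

H0: μ = 580; H1: μ > 580 (one-sample t-test, right-tailed).
t = (x̄ − μ₀)/(s/√n) = (593 − 580)/(56.6/√16) = 0.9187
df = n − 1 = 15
p-value = P(T ≥ 0.9187) ≈ 0.1864
Since p ≈ 0.1864 > α = 0.025, fail to reject H0; the evidence is not statistically significant.

t = 0.9187; fail to reject H0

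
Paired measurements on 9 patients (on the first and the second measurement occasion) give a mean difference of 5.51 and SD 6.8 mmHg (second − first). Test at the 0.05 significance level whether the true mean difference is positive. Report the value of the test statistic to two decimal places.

2.43

H0: μ_d = 0; H1: μ_d > 0 (paired t-test on the differences, right-tailed).
t = d̄/(s_d/√n) = 5.51/(6.8/√9) = 2.43
df = n − 1 = 8
p-value = P(T ≥ 2.43) ≈ 0.021
Since p ≈ 0.021 < α = 0.05, reject H0; the evidence is statistically significant.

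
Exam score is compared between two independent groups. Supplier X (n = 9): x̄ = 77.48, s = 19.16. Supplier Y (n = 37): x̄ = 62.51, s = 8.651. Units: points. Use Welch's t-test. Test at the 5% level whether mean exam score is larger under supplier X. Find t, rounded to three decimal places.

Let group 1 = supplier X, group 2 = supplier Y. H0: μ_1 = μ_2; H1: μ_1 > μ_2 (Welch's two-sample t-test, right-tailed).
t = (x̄_1 − x̄_2)/√(s_1²/n_1 + s_2²/n_2) = (77.48 − 62.51)/√(19.16²/9 + 8.651²/37) = 2.288
Welch–Satterthwaite df ≈ 8.81
p-value = P(T ≥ 2.288) ≈ 0.0243
Since p ≈ 0.0243 < α = 0.05, reject H0; the evidence is statistically significant.

2.288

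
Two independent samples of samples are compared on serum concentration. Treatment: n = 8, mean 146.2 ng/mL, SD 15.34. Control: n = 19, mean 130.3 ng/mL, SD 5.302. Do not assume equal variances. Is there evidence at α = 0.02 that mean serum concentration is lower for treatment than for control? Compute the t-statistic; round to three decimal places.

Let group 1 = treatment, group 2 = control. H0: μ_1 = μ_2; H1: μ_1 < μ_2 (Welch's two-sample t-test, left-tailed).
t = (x̄_1 − x̄_2)/√(s_1²/n_1 + s_2²/n_2) = (146.2 − 130.3)/√(15.34²/8 + 5.302²/19) = 2.861
Welch–Satterthwaite df ≈ 7.71
p-value = P(T ≤ 2.861) ≈ 0.9890
Since p ≈ 0.9890 > α = 0.02, fail to reject H0; the evidence is not statistically significant.

2.861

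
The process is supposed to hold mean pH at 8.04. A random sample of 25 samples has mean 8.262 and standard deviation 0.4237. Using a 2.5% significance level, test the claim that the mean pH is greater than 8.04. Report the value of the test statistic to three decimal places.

H0: μ = 8.04; H1: μ > 8.04 (one-sample t-test, right-tailed).
t = (x̄ − μ₀)/(s/√n) = (8.262 − 8.04)/(0.4237/√25) = 2.620
df = n − 1 = 24
p-value = P(T ≥ 2.620) ≈ 0.008
Since p ≈ 0.008 < α = 0.025, reject H0; the evidence is statistically significant.

2.620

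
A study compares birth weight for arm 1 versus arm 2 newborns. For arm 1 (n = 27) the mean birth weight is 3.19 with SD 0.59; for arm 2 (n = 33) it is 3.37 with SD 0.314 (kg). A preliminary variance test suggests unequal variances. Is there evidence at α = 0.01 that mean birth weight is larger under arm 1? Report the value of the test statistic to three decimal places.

Let group 1 = arm 1, group 2 = arm 2. H0: μ_1 = μ_2; H1: μ_1 > μ_2 (Welch's two-sample t-test, right-tailed).
t = (x̄_1 − x̄_2)/√(s_1²/n_1 + s_2²/n_2) = (3.19 − 3.37)/√(0.59²/27 + 0.314²/33) = -1.428
Welch–Satterthwaite df ≈ 37.80
p-value = P(T ≥ -1.428) ≈ 0.9193
Since p ≈ 0.9193 > α = 0.01, fail to reject H0; the evidence is not statistically significant.

-1.428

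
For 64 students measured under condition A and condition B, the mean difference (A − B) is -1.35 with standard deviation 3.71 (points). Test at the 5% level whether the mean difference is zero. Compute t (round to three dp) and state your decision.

t = -2.911; reject H0

H0: μ_d = 0; H1: μ_d ≠ 0 (paired t-test on the differences, two-sided).
t = d̄/(s_d/√n) = -1.35/(3.71/√64) = -2.911
df = n − 1 = 63
Two-sided p-value ≈ 0.0050
Since p ≈ 0.0050 < α = 0.05, reject H0; the evidence is statistically significant.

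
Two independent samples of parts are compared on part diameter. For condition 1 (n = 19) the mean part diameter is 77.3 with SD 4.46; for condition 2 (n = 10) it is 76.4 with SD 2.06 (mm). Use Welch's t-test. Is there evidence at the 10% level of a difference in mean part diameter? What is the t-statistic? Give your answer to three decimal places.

0.742

Let group 1 = condition 1, group 2 = condition 2. H0: μ_1 = μ_2; H1: μ_1 ≠ μ_2 (Welch's two-sample t-test, two-sided).
t = (x̄_1 − x̄_2)/√(s_1²/n_1 + s_2²/n_2) = (77.3 − 76.4)/√(4.46²/19 + 2.06²/10) = 0.742
Welch–Satterthwaite df ≈ 26.76
Two-sided p-value ≈ 0.465
Since p ≈ 0.465 > α = 0.1, fail to reject H0; the evidence is not statistically significant.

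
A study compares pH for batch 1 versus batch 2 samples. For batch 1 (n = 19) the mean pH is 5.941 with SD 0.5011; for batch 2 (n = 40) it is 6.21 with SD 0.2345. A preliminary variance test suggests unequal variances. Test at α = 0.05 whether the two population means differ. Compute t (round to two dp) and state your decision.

t = -2.23; reject H0

Let group 1 = batch 1, group 2 = batch 2. H0: μ_1 = μ_2; H1: μ_1 ≠ μ_2 (Welch's two-sample t-test, two-sided).
t = (x̄_1 − x̄_2)/√(s_1²/n_1 + s_2²/n_2) = (5.941 − 6.21)/√(0.5011²/19 + 0.2345²/40) = -2.23
Welch–Satterthwaite df ≈ 21.83
Two-sided p-value ≈ 0.037
Since p ≈ 0.037 < α = 0.05, reject H0; the evidence is statistically significant.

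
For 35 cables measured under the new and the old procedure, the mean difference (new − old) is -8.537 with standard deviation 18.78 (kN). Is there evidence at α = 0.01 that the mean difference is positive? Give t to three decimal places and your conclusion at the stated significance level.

t = -2.689; fail to reject H0

H0: μ_d = 0; H1: μ_d > 0 (paired t-test on the differences, right-tailed).
t = d̄/(s_d/√n) = -8.537/(18.78/√35) = -2.689
df = n − 1 = 34
p-value = P(T ≥ -2.689) ≈ 0.994
Since p ≈ 0.994 > α = 0.01, fail to reject H0; the data do not provide sufficient evidence against H0.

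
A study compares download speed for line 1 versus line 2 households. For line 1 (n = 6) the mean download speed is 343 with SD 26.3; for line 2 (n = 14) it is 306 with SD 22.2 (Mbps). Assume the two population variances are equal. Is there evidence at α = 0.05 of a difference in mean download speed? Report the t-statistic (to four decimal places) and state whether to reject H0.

t = 3.2390; reject H0

Let group 1 = line 1, group 2 = line 2. H0: μ_1 = μ_2; H1: μ_1 ≠ μ_2 (two-sample pooled-variance t-test, two-sided).
s_p² = [(6−1)·26.3² + (14−1)·22.2²]/(6+14−2) = 548.076
t = (343 − 306)/√[548.076·(1/6 + 1/14)] = 3.2390
df = n₁ + n₂ − 2 = 18
Two-sided p-value ≈ 0.005
Since p ≈ 0.005 < α = 0.05, reject H0; the evidence is statistically significant.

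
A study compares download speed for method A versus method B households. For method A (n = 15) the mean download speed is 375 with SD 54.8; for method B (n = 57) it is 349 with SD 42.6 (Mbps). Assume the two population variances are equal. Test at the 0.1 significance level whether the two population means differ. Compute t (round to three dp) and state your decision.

Let group 1 = method A, group 2 = method B. H0: μ_1 = μ_2; H1: μ_1 ≠ μ_2 (two-sample pooled-variance t-test, two-sided).
s_p² = [(15−1)·54.8² + (57−1)·42.6²]/(15+57−2) = 2052.42
t = (375 − 349)/√[2052.42·(1/15 + 1/57)] = 1.978
df = n₁ + n₂ − 2 = 70
Two-sided p-value ≈ 0.0519
Since p ≈ 0.0519 < α = 0.1, reject H0; the evidence is statistically significant.

t = 1.978; reject H0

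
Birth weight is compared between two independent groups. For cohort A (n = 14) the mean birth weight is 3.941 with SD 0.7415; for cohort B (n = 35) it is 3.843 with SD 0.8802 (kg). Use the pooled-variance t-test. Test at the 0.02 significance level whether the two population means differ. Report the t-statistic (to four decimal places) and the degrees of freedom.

Let group 1 = cohort A, group 2 = cohort B. H0: μ_1 = μ_2; H1: μ_1 ≠ μ_2 (two-sample pooled-variance t-test, two-sided).
s_p² = [(14−1)·0.7415² + (35−1)·0.8802²]/(14+35−2) = 0.712537
t = (3.941 − 3.843)/√[0.712537·(1/14 + 1/35)] = 0.3671
df = n₁ + n₂ − 2 = 47
Two-sided p-value ≈ 0.7152
Since p ≈ 0.7152 > α = 0.02, fail to reject H0; the data do not provide sufficient evidence against H0.

t = 0.3671, df = 47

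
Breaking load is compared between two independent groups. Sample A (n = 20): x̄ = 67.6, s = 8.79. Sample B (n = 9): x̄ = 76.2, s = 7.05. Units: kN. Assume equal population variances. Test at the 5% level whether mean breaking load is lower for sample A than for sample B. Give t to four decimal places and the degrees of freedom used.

Let group 1 = sample A, group 2 = sample B. H0: μ_1 = μ_2; H1: μ_1 < μ_2 (two-sample pooled-variance t-test, left-tailed).
s_p² = [(20−1)·8.79² + (9−1)·7.05²]/(20+9−2) = 69.0977
t = (67.6 − 76.2)/√[69.0977·(1/20 + 1/9)] = -2.5775
df = n₁ + n₂ − 2 = 27
p-value = P(T ≤ -2.5775) ≈ 0.008
Since p ≈ 0.008 < α = 0.05, reject H0; the data support H1.

t = -2.5775, df = 27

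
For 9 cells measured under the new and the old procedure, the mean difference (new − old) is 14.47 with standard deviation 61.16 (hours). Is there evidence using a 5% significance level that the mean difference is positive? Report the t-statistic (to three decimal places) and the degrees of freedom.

H0: μ_d = 0; H1: μ_d > 0 (paired t-test on the differences, right-tailed).
t = d̄/(s_d/√n) = 14.47/(61.16/√9) = 0.710
df = n − 1 = 8
p-value = P(T ≥ 0.710) ≈ 0.2490
Since p ≈ 0.2490 > α = 0.05, fail to reject H0; the data do not provide sufficient evidence against H0.

t = 0.710, df = 8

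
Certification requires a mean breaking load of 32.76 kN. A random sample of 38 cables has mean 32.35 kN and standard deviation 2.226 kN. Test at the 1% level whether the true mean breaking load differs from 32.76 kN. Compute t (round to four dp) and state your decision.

t = -1.1354; fail to reject H0

H0: μ = 32.76; H1: μ ≠ 32.76 (one-sample t-test, two-sided).
t = (x̄ − μ₀)/(s/√n) = (32.35 − 32.76)/(2.226/√38) = -1.1354
df = n − 1 = 37
Two-sided p-value ≈ 0.264
Since p ≈ 0.264 > α = 0.01, fail to reject H0; the evidence is not statistically significant.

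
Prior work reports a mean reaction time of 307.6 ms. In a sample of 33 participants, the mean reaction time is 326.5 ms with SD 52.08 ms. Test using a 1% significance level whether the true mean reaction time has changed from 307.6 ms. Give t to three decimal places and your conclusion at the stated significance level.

t = 2.085; fail to reject H0

H0: μ = 307.6; H1: μ ≠ 307.6 (one-sample t-test, two-sided).
t = (x̄ − μ₀)/(s/√n) = (326.5 − 307.6)/(52.08/√33) = 2.085
df = n − 1 = 32
Two-sided p-value ≈ 0.0452
Since p ≈ 0.0452 > α = 0.01, fail to reject H0; the data do not provide sufficient evidence against H0.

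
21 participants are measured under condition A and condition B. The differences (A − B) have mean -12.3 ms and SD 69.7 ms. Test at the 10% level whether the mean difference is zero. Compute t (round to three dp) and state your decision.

t = -0.809; fail to reject H0

H0: μ_d = 0; H1: μ_d ≠ 0 (paired t-test on the differences, two-sided).
t = d̄/(s_d/√n) = -12.3/(69.7/√21) = -0.809
df = n − 1 = 20
Two-sided p-value ≈ 0.4282
Since p ≈ 0.4282 > α = 0.1, fail to reject H0; the evidence is not statistically significant.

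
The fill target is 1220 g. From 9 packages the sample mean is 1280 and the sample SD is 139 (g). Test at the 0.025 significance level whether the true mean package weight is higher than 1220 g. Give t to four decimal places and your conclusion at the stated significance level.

H0: μ = 1220; H1: μ > 1220 (one-sample t-test, right-tailed).
t = (x̄ − μ₀)/(s/√n) = (1280 − 1220)/(139/√9) = 1.2950
df = n − 1 = 8
p-value = P(T ≥ 1.2950) ≈ 0.1157
Since p ≈ 0.1157 > α = 0.025, fail to reject H0; the data do not provide sufficient evidence against H0.

t = 1.2950; fail to reject H0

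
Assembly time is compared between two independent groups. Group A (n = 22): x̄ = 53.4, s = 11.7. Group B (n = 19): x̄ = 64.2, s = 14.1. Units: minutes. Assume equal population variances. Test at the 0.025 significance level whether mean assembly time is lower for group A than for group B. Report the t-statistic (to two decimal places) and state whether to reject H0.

t = -2.68; reject H0

Let group 1 = group A, group 2 = group B. H0: μ_1 = μ_2; H1: μ_1 < μ_2 (two-sample pooled-variance t-test, left-tailed).
s_p² = [(22−1)·11.7² + (19−1)·14.1²]/(22+19−2) = 165.468
t = (53.4 − 64.2)/√[165.468·(1/22 + 1/19)] = -2.68
df = n₁ + n₂ − 2 = 39
p-value = P(T ≤ -2.68) ≈ 0.005
Since p ≈ 0.005 < α = 0.025, reject H0; the data support H1.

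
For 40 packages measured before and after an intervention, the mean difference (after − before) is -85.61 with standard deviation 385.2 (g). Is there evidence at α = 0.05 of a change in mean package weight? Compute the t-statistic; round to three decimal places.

-1.406

H0: μ_d = 0; H1: μ_d ≠ 0 (paired t-test on the differences, two-sided).
t = d̄/(s_d/√n) = -85.61/(385.2/√40) = -1.406
df = n − 1 = 39
Two-sided p-value ≈ 0.168
Since p ≈ 0.168 > α = 0.05, fail to reject H0; the data do not provide sufficient evidence against H0.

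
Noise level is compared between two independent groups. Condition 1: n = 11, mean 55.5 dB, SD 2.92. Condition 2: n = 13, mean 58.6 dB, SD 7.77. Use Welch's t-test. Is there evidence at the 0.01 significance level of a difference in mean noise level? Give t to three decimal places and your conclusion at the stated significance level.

t = -1.332; fail to reject H0

Let group 1 = condition 1, group 2 = condition 2. H0: μ_1 = μ_2; H1: μ_1 ≠ μ_2 (Welch's two-sample t-test, two-sided).
t = (x̄_1 − x̄_2)/√(s_1²/n_1 + s_2²/n_2) = (55.5 − 58.6)/√(2.92²/11 + 7.77²/13) = -1.332
Welch–Satterthwaite df ≈ 15.81
Two-sided p-value ≈ 0.202
Since p ≈ 0.202 > α = 0.01, fail to reject H0; the evidence is not statistically significant.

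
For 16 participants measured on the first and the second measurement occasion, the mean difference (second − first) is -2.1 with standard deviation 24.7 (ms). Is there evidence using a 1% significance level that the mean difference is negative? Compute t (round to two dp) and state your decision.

H0: μ_d = 0; H1: μ_d < 0 (paired t-test on the differences, left-tailed).
t = d̄/(s_d/√n) = -2.1/(24.7/√16) = -0.34
df = n − 1 = 15
p-value = P(T ≤ -0.34) ≈ 0.3693
Since p ≈ 0.3693 > α = 0.01, fail to reject H0; the evidence is not statistically significant.

t = -0.34; fail to reject H0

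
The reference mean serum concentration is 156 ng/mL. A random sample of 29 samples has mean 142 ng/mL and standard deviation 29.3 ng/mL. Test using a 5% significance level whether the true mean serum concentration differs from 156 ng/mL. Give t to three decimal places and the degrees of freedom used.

H0: μ = 156; H1: μ ≠ 156 (one-sample t-test, two-sided).
t = (x̄ − μ₀)/(s/√n) = (142 − 156)/(29.3/√29) = -2.573
df = n − 1 = 28
Two-sided p-value ≈ 0.0157
Since p ≈ 0.0157 < α = 0.05, reject H0; the data support H1.

t = -2.573, df = 28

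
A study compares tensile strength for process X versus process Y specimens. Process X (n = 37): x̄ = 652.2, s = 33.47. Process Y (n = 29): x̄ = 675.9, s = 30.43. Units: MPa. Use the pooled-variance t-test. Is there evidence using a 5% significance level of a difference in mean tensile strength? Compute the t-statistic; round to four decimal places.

-2.9700

Let group 1 = process X, group 2 = process Y. H0: μ_1 = μ_2; H1: μ_1 ≠ μ_2 (two-sample pooled-variance t-test, two-sided).
s_p² = [(37−1)·33.47² + (29−1)·30.43²]/(37+29−2) = 1035.25
t = (652.2 − 675.9)/√[1035.25·(1/37 + 1/29)] = -2.9700
df = n₁ + n₂ − 2 = 64
Two-sided p-value ≈ 0.004
Since p ≈ 0.004 < α = 0.05, reject H0; the data support H1.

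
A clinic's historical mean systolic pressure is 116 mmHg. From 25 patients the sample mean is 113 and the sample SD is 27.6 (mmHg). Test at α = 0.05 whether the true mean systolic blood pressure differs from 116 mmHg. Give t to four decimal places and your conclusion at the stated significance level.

H0: μ = 116; H1: μ ≠ 116 (one-sample t-test, two-sided).
t = (x̄ − μ₀)/(s/√n) = (113 − 116)/(27.6/√25) = -0.5435
df = n − 1 = 24
Two-sided p-value ≈ 0.592
Since p ≈ 0.592 > α = 0.05, fail to reject H0; the data do not provide sufficient evidence against H0.

t = -0.5435; fail to reject H0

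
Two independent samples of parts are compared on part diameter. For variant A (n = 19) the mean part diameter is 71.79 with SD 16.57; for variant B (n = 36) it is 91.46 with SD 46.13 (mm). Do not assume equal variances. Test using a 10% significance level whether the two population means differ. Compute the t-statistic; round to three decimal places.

-2.293

Let group 1 = variant A, group 2 = variant B. H0: μ_1 = μ_2; H1: μ_1 ≠ μ_2 (Welch's two-sample t-test, two-sided).
t = (x̄_1 − x̄_2)/√(s_1²/n_1 + s_2²/n_2) = (71.79 − 91.46)/√(16.57²/19 + 46.13²/36) = -2.293
Welch–Satterthwaite df ≈ 48.56
Two-sided p-value ≈ 0.026
Since p ≈ 0.026 < α = 0.1, reject H0; the evidence is statistically significant.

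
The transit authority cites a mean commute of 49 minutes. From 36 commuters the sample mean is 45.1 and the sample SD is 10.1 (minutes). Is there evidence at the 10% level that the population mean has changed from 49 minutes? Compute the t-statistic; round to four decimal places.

-2.3168

H0: μ = 49; H1: μ ≠ 49 (one-sample t-test, two-sided).
t = (x̄ − μ₀)/(s/√n) = (45.1 − 49)/(10.1/√36) = -2.3168
df = n − 1 = 35
Two-sided p-value ≈ 0.0265
Since p ≈ 0.0265 < α = 0.1, reject H0; the evidence is statistically significant.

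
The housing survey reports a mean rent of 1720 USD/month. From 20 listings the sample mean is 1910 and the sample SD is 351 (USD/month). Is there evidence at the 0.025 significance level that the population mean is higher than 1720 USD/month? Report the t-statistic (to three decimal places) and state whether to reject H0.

t = 2.421; reject H0

H0: μ = 1720; H1: μ > 1720 (one-sample t-test, right-tailed).
t = (x̄ − μ₀)/(s/√n) = (1910 − 1720)/(351/√20) = 2.421
df = n − 1 = 19
p-value = P(T ≥ 2.421) ≈ 0.013
Since p ≈ 0.013 < α = 0.025, reject H0; the evidence is statistically significant.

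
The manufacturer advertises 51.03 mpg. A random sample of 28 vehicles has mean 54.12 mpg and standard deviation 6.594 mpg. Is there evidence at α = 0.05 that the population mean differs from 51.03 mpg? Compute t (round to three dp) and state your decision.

t = 2.480; reject H0

H0: μ = 51.03; H1: μ ≠ 51.03 (one-sample t-test, two-sided).
t = (x̄ − μ₀)/(s/√n) = (54.12 − 51.03)/(6.594/√28) = 2.480
df = n − 1 = 27
Two-sided p-value ≈ 0.0197
Since p ≈ 0.0197 < α = 0.05, reject H0; the evidence is statistically significant.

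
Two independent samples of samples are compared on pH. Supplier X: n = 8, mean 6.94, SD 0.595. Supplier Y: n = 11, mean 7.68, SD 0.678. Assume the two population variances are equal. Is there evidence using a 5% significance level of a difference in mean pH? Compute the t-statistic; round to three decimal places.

-2.469

Let group 1 = supplier X, group 2 = supplier Y. H0: μ_1 = μ_2; H1: μ_1 ≠ μ_2 (two-sample pooled-variance t-test, two-sided).
s_p² = [(8−1)·0.595² + (11−1)·0.678²]/(8+11−2) = 0.416177
t = (6.94 − 7.68)/√[0.416177·(1/8 + 1/11)] = -2.469
df = n₁ + n₂ − 2 = 17
Two-sided p-value ≈ 0.024
Since p ≈ 0.024 < α = 0.05, reject H0; the evidence is statistically significant.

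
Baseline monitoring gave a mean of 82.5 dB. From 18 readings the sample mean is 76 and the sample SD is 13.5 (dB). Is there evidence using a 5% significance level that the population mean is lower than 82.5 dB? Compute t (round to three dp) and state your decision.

H0: μ = 82.5; H1: μ < 82.5 (one-sample t-test, left-tailed).
t = (x̄ − μ₀)/(s/√n) = (76 − 82.5)/(13.5/√18) = -2.043
df = n − 1 = 17
p-value = P(T ≤ -2.043) ≈ 0.028
Since p ≈ 0.028 < α = 0.05, reject H0; the evidence is statistically significant.

t = -2.043; reject H0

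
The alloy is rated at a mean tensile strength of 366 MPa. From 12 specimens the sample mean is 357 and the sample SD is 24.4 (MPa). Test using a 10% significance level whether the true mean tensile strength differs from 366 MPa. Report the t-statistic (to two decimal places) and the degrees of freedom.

H0: μ = 366; H1: μ ≠ 366 (one-sample t-test, two-sided).
t = (x̄ − μ₀)/(s/√n) = (357 − 366)/(24.4/√12) = -1.28
df = n − 1 = 11
Two-sided p-value ≈ 0.2276
Since p ≈ 0.2276 > α = 0.1, fail to reject H0; the data do not provide sufficient evidence against H0.

t = -1.28, df = 11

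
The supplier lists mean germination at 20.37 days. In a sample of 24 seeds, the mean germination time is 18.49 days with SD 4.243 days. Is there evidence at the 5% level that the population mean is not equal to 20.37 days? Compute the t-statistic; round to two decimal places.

H0: μ = 20.37; H1: μ ≠ 20.37 (one-sample t-test, two-sided).
t = (x̄ − μ₀)/(s/√n) = (18.49 − 20.37)/(4.243/√24) = -2.17
df = n − 1 = 23
Two-sided p-value ≈ 0.0405
Since p ≈ 0.0405 < α = 0.05, reject H0; the data support H1.

-2.17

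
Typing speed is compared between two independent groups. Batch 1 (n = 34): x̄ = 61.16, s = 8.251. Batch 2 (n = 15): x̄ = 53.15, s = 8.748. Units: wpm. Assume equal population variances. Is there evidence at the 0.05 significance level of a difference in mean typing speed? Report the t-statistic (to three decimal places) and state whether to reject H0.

Let group 1 = batch 1, group 2 = batch 2. H0: μ_1 = μ_2; H1: μ_1 ≠ μ_2 (two-sample pooled-variance t-test, two-sided).
s_p² = [(34−1)·8.251² + (15−1)·8.748²]/(34+15−2) = 70.5956
t = (61.16 − 53.15)/√[70.5956·(1/34 + 1/15)] = 3.076
df = n₁ + n₂ − 2 = 47
Two-sided p-value ≈ 0.003
Since p ≈ 0.003 < α = 0.05, reject H0; the data support H1.

t = 3.076; reject H0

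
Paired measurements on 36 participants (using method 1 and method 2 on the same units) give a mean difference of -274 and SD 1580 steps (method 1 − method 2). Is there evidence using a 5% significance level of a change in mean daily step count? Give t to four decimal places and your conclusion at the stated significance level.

H0: μ_d = 0; H1: μ_d ≠ 0 (paired t-test on the differences, two-sided).
t = d̄/(s_d/√n) = -274/(1580/√36) = -1.0405
df = n − 1 = 35
Two-sided p-value ≈ 0.3052
Since p ≈ 0.3052 > α = 0.05, fail to reject H0; the data do not provide sufficient evidence against H0.

t = -1.0405; fail to reject H0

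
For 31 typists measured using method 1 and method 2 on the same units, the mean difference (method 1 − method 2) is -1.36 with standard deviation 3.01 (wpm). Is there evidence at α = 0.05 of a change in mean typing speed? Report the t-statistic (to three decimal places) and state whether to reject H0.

H0: μ_d = 0; H1: μ_d ≠ 0 (paired t-test on the differences, two-sided).
t = d̄/(s_d/√n) = -1.36/(3.01/√31) = -2.516
df = n − 1 = 30
Two-sided p-value ≈ 0.0175
Since p ≈ 0.0175 < α = 0.05, reject H0; the evidence is statistically significant.

t = -2.516; reject H0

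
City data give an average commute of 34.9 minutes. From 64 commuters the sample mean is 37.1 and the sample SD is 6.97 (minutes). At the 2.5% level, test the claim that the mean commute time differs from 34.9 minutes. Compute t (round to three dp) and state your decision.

t = 2.525; reject H0

H0: μ = 34.9; H1: μ ≠ 34.9 (one-sample t-test, two-sided).
t = (x̄ − μ₀)/(s/√n) = (37.1 − 34.9)/(6.97/√64) = 2.525
df = n − 1 = 63
Two-sided p-value ≈ 0.0141
Since p ≈ 0.0141 < α = 0.025, reject H0; the evidence is statistically significant.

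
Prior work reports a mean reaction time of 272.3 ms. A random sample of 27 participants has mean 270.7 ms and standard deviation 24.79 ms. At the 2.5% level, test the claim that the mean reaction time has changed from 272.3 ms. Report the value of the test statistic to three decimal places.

H0: μ = 272.3; H1: μ ≠ 272.3 (one-sample t-test, two-sided).
t = (x̄ − μ₀)/(s/√n) = (270.7 − 272.3)/(24.79/√27) = -0.335
df = n − 1 = 26
Two-sided p-value ≈ 0.7400
Since p ≈ 0.7400 > α = 0.025, fail to reject H0; the evidence is not statistically significant.

-0.335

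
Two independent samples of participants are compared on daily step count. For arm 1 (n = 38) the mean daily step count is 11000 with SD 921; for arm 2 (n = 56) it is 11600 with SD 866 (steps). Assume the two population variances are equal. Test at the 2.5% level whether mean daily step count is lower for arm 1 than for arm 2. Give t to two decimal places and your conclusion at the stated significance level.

t = -3.21; reject H0

Let group 1 = arm 1, group 2 = arm 2. H0: μ_1 = μ_2; H1: μ_1 < μ_2 (two-sample pooled-variance t-test, left-tailed).
s_p² = [(38−1)·921² + (56−1)·866²]/(38+56−2) = 789484
t = (11000 − 11600)/√[789484·(1/38 + 1/56)] = -3.21
df = n₁ + n₂ − 2 = 92
p-value = P(T ≤ -3.21) ≈ 0.0009
Since p ≈ 0.0009 < α = 0.025, reject H0; the data support H1.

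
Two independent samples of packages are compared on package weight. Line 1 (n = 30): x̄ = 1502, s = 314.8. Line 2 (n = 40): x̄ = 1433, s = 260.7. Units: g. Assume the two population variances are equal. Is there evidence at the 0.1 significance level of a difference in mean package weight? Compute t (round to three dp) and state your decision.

t = 1.002; fail to reject H0

Let group 1 = line 1, group 2 = line 2. H0: μ_1 = μ_2; H1: μ_1 ≠ μ_2 (two-sample pooled-variance t-test, two-sided).
s_p² = [(30−1)·314.8² + (40−1)·260.7²]/(30+40−2) = 81242.5
t = (1502 − 1433)/√[81242.5·(1/30 + 1/40)] = 1.002
df = n₁ + n₂ − 2 = 68
Two-sided p-value ≈ 0.320
Since p ≈ 0.320 > α = 0.1, fail to reject H0; the evidence is not statistically significant.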